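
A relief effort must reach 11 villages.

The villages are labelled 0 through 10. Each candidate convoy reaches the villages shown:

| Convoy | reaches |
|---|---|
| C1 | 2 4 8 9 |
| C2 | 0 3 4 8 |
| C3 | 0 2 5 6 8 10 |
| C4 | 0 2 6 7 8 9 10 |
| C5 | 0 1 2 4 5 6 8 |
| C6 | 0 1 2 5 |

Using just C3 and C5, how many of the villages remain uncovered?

3

Union of C3, C5 = {0, 1, 2, 4, 5, 6, 8, 10}.
Not covered: 3, 7, 9 — 3 villages.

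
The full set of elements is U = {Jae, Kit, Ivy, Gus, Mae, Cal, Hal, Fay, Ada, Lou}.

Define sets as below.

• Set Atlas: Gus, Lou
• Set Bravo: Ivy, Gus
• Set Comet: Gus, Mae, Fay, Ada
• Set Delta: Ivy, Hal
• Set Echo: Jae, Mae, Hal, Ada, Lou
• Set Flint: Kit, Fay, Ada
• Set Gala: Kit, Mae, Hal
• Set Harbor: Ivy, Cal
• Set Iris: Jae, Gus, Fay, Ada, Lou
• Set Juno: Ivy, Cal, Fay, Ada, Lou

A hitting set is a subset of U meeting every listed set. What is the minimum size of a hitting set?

4

H = {Kit, Ivy, Gus, Ada} meets every set (each contains at least one member of H), and |H| = 4.
No choice of 3 elements meets every set, so 4 is the minimum.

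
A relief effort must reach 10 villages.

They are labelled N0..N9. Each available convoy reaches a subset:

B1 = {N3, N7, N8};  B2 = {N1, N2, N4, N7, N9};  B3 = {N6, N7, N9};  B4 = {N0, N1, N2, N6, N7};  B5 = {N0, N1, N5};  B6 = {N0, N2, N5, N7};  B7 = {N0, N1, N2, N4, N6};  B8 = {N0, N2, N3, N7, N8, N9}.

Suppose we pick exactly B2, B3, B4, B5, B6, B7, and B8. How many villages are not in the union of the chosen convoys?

0

Union of B2, B3, B4, B5, B6, B7, B8 = {N0, N1, N2, N3, N4, N5, N6, N7, N8, N9} — that's every village, so 0 are uncovered.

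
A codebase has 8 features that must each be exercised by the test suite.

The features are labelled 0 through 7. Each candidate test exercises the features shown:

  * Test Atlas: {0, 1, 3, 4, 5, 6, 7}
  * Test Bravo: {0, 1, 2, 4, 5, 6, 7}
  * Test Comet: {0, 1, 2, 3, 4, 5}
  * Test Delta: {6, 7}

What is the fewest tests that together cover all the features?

2

Take {Atlas, Comet}. Their union is {0, 1, 2, 3, 4, 5, 6, 7}, which is all 8 features.
No single test has all 8 features (the largest, Atlas, has 7), so 2 is optimal.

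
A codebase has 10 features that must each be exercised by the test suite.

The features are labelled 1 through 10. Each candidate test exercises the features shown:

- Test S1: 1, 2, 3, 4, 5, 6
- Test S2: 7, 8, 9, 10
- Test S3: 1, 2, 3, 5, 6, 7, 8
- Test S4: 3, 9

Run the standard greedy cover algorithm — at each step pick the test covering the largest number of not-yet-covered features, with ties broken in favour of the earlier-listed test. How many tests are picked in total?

Greedy: pick S3 (covers 7 new) → pick S2 (covers 2 new) → pick S1 (covers 1 new). Total picks: 3.
(The true minimum cover uses only 2 tests, so greedy is not optimal here.)

3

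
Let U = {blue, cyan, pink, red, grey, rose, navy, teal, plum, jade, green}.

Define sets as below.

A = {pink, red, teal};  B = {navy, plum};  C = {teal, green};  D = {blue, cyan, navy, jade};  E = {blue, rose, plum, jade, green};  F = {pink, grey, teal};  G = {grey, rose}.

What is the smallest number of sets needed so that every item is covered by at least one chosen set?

4

Take {A, D, E, G}. Their union is {blue, cyan, pink, red, grey, rose, navy, teal, plum, jade, green}, which is all 11 items.
Only D contains cyan, so D is forced; the remaining 7 items need at least 3 more sets (each remaining set adds at most 3) — so at least 4 sets are needed, and 4 is optimal.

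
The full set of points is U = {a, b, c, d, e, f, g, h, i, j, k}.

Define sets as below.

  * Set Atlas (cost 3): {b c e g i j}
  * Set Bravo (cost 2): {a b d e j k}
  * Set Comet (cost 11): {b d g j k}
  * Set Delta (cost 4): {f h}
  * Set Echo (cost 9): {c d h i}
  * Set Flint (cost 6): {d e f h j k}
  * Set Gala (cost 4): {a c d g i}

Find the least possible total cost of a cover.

Atlas, Bravo, Delta together cover every point (Atlas ∪ Bravo ∪ Delta = {a, b, c, d, e, f, g, h, i, j, k}); total cost 3 + 2 + 4 = 9.
No covering selection has total cost below 9.

9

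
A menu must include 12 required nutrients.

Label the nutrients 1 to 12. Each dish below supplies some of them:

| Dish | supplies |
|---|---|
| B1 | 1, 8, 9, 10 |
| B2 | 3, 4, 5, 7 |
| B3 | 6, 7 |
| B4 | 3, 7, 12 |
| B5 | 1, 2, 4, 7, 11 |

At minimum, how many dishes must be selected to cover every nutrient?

5

B1 and B2 and B3 and B4 and B5 together: B1 ∪ B2 ∪ B3 ∪ B4 ∪ B5 = {1, 2, 3, 4, 5, 6, 7, 8, 9, 10, 11, 12} — every nutrient is covered.
No 4 of the 5 dishes cover everything (all 5 combinations miss at least one nutrient), so 5 is optimal.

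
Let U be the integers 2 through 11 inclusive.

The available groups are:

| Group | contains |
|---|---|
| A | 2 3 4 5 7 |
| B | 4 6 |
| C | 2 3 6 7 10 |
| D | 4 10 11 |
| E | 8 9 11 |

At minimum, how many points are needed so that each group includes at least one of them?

Take H = {4, 6, 9}. Each listed group contains at least one of these, so H is a hitting set of size 3.
No choice of 2 points meets every group, so 3 is the minimum.

3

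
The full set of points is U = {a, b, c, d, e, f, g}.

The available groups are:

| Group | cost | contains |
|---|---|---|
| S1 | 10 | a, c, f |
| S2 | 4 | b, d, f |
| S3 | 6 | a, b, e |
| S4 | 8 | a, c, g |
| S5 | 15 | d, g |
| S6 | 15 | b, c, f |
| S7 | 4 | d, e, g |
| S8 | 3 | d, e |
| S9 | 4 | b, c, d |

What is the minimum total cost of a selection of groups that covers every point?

15

S2, S4, S8 together cover every point (S2 ∪ S4 ∪ S8 = {a, b, c, d, e, f, g}); total cost 4 + 8 + 3 = 15.
The greedy pick S2, S7, S4 costs 16; no covering selection beats 15.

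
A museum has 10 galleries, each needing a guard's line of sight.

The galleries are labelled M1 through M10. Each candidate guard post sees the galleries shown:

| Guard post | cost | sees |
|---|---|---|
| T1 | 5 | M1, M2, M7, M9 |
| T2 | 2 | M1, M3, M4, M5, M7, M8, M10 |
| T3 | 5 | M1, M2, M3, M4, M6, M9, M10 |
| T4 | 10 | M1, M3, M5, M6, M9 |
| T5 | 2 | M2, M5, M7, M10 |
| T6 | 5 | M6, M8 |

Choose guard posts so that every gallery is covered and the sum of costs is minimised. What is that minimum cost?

T2, T3 together cover every gallery (T2 ∪ T3 = {M1, M2, M3, M4, M5, M6, M7, M8, M9, M10}); total cost 2 + 5 = 7.
No covering selection has total cost below 7.

7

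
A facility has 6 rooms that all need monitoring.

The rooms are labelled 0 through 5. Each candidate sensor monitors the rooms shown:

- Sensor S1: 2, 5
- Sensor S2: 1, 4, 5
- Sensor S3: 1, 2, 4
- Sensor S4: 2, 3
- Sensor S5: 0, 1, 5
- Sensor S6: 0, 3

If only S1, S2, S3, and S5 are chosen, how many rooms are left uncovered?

1

Union of S1, S2, S3, S5 = {0, 1, 2, 4, 5}.
Not covered: 3 — 1 room.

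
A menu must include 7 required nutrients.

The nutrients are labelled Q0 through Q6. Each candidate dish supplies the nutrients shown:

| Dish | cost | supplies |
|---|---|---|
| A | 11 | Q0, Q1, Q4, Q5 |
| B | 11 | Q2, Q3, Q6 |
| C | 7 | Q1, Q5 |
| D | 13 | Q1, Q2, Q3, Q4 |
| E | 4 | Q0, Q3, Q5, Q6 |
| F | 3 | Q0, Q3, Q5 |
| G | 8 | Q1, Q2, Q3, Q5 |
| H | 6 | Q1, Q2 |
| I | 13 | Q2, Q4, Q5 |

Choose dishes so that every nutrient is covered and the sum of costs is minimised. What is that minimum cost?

D, E together cover every nutrient (D ∪ E = {Q0, Q1, Q2, Q3, Q4, Q5, Q6}); total cost 13 + 4 = 17.
The greedy pick E, H, A costs 21; no covering selection beats 17.

17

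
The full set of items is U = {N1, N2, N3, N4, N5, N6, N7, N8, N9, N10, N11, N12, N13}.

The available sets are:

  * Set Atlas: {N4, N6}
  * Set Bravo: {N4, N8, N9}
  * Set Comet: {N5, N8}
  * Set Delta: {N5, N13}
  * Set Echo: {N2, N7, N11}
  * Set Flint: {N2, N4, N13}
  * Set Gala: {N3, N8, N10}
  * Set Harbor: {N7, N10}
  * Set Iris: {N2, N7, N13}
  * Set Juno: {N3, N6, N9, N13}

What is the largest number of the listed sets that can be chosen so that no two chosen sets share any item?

Atlas, Delta, Echo, Gala are pairwise disjoint (Atlas={N4,N6}; Delta={N5,N13}; Echo={N2,N7,N11}; Gala={N3,N8,N10}).
Every remaining set overlaps one of these, and no 5 of the listed sets are pairwise disjoint, so 4 is the maximum.

4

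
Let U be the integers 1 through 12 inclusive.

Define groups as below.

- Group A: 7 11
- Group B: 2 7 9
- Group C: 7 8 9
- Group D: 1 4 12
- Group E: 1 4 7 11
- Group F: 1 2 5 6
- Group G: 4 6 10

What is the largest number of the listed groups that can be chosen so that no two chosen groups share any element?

2

A, F are pairwise disjoint (A={7,11}; F={1,2,5,6}).
Every remaining group overlaps one of these, and no 3 of the listed groups are pairwise disjoint, so 2 is the maximum.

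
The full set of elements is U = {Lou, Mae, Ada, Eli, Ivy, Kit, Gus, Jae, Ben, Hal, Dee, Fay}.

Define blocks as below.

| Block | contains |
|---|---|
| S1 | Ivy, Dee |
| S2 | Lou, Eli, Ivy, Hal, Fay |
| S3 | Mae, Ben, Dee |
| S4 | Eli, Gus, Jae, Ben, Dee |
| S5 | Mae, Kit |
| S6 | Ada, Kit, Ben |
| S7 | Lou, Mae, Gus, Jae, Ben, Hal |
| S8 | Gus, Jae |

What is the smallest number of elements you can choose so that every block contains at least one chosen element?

4

The 4 elements {Ivy, Kit, Gus, Ben} hit every block.
No choice of 3 elements meets every block, so 4 is the minimum.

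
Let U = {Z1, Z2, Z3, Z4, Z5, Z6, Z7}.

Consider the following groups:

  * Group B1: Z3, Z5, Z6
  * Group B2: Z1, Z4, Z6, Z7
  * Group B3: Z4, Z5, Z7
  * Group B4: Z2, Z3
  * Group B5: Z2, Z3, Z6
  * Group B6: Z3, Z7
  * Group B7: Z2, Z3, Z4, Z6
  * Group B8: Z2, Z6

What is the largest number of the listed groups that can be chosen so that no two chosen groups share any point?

B3, B4 are pairwise disjoint (B3={Z4,Z5,Z7}; B4={Z2,Z3}).
Every remaining group overlaps one of these, and no 3 of the listed groups are pairwise disjoint, so 2 is the maximum.

2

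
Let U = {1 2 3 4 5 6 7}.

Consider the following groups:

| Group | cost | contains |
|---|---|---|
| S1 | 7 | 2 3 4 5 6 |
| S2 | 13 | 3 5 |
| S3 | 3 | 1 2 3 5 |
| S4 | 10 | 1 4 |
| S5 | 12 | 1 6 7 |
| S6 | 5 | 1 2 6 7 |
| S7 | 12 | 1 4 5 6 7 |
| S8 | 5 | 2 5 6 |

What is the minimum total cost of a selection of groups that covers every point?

12

S1, S6 together cover every point (S1 ∪ S6 = {1, 2, 3, 4, 5, 6, 7}); total cost 7 + 5 = 12.
The greedy pick S3, S6, S1 costs 15; no covering selection beats 12.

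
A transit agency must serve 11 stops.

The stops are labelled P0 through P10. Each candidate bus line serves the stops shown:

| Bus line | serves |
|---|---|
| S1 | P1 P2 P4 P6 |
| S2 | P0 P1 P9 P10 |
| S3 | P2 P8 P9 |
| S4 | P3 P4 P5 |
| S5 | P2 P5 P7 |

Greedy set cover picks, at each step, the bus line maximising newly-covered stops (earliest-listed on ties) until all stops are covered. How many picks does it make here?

Greedy: pick S1 (covers 4 new) → pick S2 (covers 3 new) → pick S4 (covers 2 new) → pick S3 (covers 1 new) → pick S5 (covers 1 new). Total picks: 5.

5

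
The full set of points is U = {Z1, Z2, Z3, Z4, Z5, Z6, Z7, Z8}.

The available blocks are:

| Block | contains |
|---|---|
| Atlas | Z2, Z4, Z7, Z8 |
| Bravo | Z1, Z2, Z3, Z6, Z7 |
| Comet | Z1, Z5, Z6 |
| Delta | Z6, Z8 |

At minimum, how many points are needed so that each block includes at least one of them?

2

Take H = {Z6, Z8}. Each listed block contains at least one of these, so H is a hitting set of size 2.
The blocks Atlas, Comet are pairwise disjoint, so any hitting set needs a separate point for each — at least 2. Hence 2 is optimal.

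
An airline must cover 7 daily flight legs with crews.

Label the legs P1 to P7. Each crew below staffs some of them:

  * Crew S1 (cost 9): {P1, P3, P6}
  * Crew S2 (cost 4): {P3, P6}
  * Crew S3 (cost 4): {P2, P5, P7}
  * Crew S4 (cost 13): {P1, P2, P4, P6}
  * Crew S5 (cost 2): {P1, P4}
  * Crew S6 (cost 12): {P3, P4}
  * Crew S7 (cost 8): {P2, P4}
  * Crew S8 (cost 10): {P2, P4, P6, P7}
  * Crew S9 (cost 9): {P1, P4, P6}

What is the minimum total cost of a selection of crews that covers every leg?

S2, S3, S5 together cover every leg (S2 ∪ S3 ∪ S5 = {P1, P2, P3, P4, P5, P6, P7}); total cost 4 + 4 + 2 = 10.
No covering selection has total cost below 10.

10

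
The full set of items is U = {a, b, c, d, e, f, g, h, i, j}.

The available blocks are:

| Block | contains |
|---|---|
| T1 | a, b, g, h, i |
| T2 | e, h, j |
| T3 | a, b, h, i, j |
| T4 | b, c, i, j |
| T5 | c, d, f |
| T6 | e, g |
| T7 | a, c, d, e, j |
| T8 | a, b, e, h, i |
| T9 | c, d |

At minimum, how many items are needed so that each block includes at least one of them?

Take T = {d, e, i}. Each listed block contains at least one of these, so T is a hitting set of size 3.
The blocks T3, T6, T9 are pairwise disjoint, so any hitting set needs a separate item for each — at least 3. Hence 3 is optimal.

3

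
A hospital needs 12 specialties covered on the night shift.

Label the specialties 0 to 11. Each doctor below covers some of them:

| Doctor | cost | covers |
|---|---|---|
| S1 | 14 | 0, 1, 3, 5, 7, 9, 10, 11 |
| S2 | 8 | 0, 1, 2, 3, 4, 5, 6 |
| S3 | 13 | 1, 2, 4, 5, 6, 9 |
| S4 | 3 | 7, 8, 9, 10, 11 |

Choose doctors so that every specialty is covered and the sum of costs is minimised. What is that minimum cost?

S2, S4 together cover every specialty (S2 ∪ S4 = {0, 1, 2, 3, 4, 5, 6, 7, 8, 9, 10, 11}); total cost 8 + 3 = 11.
No covering selection has total cost below 11.

11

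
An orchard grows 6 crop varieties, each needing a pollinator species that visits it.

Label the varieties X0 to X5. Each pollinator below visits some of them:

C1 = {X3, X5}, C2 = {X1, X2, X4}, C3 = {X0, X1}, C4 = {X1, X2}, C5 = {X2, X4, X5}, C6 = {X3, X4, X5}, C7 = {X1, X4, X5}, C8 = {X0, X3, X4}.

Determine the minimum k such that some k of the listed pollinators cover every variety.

Take {C1, C3, C5}. Their union is {X0, X1, X2, X3, X4, X5}, which is all 6 varieties.
No 2 of the 8 pollinators cover everything (all 28 combinations miss at least one variety), so 3 is optimal.

3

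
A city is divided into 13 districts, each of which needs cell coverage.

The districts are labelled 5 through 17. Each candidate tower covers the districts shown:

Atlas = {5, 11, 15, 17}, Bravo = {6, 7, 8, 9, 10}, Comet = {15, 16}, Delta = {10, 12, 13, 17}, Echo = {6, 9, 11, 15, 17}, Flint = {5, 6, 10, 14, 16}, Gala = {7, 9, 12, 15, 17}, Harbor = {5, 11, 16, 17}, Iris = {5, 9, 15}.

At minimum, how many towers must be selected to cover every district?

Bravo and Delta and Echo and Flint together: Bravo ∪ Delta ∪ Echo ∪ Flint = {5, 6, 7, 8, 9, 10, 11, 12, 13, 14, 15, 16, 17} — every district is covered.
Only Delta contains 13, so Delta is forced; the remaining 9 districts need at least 3 more towers (each remaining tower adds at most 4) — so at least 4 towers are needed, and 4 is optimal.

4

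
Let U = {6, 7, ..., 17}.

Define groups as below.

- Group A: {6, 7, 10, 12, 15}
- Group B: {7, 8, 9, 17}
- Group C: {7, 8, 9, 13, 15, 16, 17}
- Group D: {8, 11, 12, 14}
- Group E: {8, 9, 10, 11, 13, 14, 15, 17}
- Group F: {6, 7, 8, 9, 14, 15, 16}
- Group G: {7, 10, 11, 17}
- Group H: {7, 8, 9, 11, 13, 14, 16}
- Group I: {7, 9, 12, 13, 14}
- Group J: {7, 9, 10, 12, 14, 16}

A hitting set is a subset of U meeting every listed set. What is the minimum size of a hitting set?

The 2 elements {7, 14} hit every group.
No single element lies in every group, so at least 2 are needed and 2 is optimal.

2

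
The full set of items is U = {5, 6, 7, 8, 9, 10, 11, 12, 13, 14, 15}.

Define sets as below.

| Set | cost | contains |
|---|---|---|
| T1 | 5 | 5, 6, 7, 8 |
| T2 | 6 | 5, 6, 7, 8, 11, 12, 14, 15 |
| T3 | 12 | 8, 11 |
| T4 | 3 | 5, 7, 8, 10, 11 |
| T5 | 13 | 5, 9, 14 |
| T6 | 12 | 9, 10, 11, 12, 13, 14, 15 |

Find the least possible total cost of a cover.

T1, T6 together cover every item (T1 ∪ T6 = {5, 6, 7, 8, 9, 10, 11, 12, 13, 14, 15}); total cost 5 + 12 = 17.
The greedy pick T4, T2, T6 costs 21; no covering selection beats 17.

17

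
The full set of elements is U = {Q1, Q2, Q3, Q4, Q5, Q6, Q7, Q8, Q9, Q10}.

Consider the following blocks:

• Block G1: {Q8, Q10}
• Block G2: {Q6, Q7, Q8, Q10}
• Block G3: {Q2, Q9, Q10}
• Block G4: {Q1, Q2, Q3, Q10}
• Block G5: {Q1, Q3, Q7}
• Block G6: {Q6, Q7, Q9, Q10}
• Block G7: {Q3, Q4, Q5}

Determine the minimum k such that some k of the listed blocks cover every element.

4

G1 and G4 and G6 and G7 together: G1 ∪ G4 ∪ G6 ∪ G7 = {Q1, Q2, Q3, Q4, Q5, Q6, Q7, Q8, Q9, Q10} — every element is covered.
No 3 of the 7 blocks cover everything (all 35 combinations miss at least one element), so 4 is optimal.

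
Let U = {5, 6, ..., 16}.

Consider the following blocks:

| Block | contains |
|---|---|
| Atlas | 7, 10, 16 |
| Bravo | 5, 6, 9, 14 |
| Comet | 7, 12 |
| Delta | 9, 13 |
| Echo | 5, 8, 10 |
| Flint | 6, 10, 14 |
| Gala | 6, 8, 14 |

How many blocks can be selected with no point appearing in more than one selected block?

Comet, Delta, Echo are pairwise disjoint (Comet={7,12}; Delta={9,13}; Echo={5,8,10}).
Every remaining block overlaps one of these, and no 4 of the listed blocks are pairwise disjoint, so 3 is the maximum.

3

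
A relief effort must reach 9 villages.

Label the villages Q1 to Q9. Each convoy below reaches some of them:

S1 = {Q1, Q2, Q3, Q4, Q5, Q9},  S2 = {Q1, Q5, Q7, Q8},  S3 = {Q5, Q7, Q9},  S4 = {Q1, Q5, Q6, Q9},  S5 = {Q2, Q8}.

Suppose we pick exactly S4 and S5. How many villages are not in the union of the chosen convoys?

Union of S4, S5 = {Q1, Q2, Q5, Q6, Q8, Q9}.
Not covered: Q3, Q4, Q7 — 3 villages.

3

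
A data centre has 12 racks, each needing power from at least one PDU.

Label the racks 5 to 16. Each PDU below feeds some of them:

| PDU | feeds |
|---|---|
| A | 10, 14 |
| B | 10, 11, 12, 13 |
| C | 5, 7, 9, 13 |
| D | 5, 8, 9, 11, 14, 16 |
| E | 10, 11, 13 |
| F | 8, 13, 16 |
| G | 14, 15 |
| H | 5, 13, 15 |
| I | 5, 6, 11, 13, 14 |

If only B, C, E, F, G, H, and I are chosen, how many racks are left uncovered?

0

Union of B, C, E, F, G, H, I = {5, 6, 7, 8, 9, 10, 11, 12, 13, 14, 15, 16} — that's every rack, so 0 are uncovered.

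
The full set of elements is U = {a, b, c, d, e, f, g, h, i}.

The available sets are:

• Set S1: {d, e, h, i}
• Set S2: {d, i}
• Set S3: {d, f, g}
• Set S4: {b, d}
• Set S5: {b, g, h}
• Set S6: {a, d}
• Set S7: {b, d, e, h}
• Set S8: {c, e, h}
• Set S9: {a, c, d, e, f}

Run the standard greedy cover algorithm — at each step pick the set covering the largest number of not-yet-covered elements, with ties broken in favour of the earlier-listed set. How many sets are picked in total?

3

Greedy: pick S9 (covers 5 new) → pick S5 (covers 3 new) → pick S1 (covers 1 new). Total picks: 3.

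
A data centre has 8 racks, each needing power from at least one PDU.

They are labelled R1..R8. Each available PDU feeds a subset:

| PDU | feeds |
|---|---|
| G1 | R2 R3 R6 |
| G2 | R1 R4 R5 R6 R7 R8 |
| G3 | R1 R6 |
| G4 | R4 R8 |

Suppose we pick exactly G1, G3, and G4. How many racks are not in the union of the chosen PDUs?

2

Union of G1, G3, G4 = {R1, R2, R3, R4, R6, R8}.
Not covered: R5, R7 — 2 racks.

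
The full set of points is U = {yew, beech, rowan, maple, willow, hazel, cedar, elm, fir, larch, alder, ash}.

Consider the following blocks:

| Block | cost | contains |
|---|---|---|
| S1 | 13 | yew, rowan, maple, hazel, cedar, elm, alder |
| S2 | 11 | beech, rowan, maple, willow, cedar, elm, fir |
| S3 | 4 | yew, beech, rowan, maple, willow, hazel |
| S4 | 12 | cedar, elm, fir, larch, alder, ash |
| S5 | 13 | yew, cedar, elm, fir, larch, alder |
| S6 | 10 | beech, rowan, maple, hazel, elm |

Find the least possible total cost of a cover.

16

S3, S4 together cover every point (S3 ∪ S4 = {yew, beech, rowan, maple, willow, hazel, cedar, elm, fir, larch, alder, ash}); total cost 4 + 12 = 16.
No covering selection has total cost below 16.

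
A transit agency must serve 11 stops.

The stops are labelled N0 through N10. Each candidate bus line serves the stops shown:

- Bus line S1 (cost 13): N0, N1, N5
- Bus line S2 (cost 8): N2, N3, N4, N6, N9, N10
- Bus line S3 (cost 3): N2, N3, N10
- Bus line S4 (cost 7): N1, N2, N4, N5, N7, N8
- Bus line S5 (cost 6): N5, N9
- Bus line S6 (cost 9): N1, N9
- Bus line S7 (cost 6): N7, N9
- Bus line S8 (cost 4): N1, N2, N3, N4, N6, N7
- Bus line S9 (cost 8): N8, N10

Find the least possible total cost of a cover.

28

S1, S2, S4 together cover every stop (S1 ∪ S2 ∪ S4 = {N0, N1, N2, N3, N4, N5, N6, N7, N8, N9, N10}); total cost 13 + 8 + 7 = 28.
The greedy pick S8, S3, S5, S4, S1 costs 33; no covering selection beats 28.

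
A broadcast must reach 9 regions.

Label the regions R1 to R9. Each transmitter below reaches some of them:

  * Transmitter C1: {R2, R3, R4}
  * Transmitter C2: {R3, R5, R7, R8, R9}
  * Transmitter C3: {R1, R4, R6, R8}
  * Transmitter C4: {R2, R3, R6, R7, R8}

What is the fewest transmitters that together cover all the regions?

Take {C1, C2, C3}. Their union is {R1, R2, R3, R4, R5, R6, R7, R8, R9}, which is all 9 regions.
Only C3 contains R1, so C3 is forced; the remaining 5 regions need at least 2 more transmitters (each remaining transmitter adds at most 4) — so at least 3 transmitters are needed, and 3 is optimal.

3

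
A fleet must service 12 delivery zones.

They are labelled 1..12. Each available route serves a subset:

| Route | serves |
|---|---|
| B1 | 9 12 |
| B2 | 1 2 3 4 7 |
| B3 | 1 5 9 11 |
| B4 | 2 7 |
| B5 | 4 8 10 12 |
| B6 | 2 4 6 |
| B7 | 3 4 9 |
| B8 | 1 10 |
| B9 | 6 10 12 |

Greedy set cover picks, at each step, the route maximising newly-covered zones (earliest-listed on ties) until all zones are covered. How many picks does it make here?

Greedy: pick B2 (covers 5 new) → pick B3 (covers 3 new) → pick B5 (covers 3 new) → pick B6 (covers 1 new). Total picks: 4.

4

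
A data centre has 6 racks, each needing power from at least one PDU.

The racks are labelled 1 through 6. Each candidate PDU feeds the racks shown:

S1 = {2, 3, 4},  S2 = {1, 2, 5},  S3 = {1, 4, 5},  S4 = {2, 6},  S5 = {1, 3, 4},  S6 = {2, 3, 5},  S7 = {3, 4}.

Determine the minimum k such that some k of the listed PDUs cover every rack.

Take {S1, S2, S4}. Their union is {1, 2, 3, 4, 5, 6}, which is all 6 racks.
Only S4 contains 6, so S4 is forced; the remaining 4 racks need at least 2 more PDUs (each remaining PDU adds at most 3) — so at least 3 PDUs are needed, and 3 is optimal.

3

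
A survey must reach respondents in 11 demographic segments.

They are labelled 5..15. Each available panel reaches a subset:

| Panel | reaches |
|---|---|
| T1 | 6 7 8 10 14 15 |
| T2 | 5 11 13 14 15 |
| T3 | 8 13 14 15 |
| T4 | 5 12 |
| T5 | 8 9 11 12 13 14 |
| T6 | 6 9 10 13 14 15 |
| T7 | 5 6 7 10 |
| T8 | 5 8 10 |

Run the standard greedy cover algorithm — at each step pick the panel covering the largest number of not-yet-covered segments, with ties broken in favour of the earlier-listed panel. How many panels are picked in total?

3

Greedy: pick T1 (covers 6 new) → pick T5 (covers 4 new) → pick T2 (covers 1 new). Total picks: 3.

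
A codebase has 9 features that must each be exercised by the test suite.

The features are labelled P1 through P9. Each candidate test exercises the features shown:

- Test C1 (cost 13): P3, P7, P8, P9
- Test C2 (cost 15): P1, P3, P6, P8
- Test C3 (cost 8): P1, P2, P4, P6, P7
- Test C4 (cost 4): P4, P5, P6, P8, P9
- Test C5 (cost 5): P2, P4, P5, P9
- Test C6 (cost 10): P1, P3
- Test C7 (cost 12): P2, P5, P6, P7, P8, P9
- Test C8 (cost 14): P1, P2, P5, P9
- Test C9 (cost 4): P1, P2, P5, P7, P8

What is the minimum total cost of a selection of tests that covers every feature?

18

C4, C6, C9 together cover every feature (C4 ∪ C6 ∪ C9 = {P1, P2, P3, P4, P5, P6, P7, P8, P9}); total cost 4 + 10 + 4 = 18.
No covering selection has total cost below 18.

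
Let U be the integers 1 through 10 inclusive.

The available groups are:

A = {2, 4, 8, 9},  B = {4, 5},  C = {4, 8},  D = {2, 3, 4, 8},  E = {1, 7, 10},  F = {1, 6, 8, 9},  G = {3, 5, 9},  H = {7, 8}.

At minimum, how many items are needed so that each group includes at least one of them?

3

T = {5, 7, 8} meets every group (each contains at least one member of T), and |T| = 3.
The groups C, E, G are pairwise disjoint, so any hitting set needs a separate item for each — at least 3. Hence 3 is optimal.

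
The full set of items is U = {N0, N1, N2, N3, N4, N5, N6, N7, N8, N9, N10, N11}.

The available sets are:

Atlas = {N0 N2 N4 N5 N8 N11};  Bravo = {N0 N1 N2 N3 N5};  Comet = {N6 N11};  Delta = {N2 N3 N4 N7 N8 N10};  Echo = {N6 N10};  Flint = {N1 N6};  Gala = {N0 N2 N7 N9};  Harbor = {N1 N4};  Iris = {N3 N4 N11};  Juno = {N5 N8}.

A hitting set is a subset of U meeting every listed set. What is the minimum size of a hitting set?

4

H = {N4, N5, N6, N9} meets every set (each contains at least one member of H), and |H| = 4.
The sets Echo, Gala, Iris, Juno are pairwise disjoint, so any hitting set needs a separate item for each — at least 4. Hence 4 is optimal.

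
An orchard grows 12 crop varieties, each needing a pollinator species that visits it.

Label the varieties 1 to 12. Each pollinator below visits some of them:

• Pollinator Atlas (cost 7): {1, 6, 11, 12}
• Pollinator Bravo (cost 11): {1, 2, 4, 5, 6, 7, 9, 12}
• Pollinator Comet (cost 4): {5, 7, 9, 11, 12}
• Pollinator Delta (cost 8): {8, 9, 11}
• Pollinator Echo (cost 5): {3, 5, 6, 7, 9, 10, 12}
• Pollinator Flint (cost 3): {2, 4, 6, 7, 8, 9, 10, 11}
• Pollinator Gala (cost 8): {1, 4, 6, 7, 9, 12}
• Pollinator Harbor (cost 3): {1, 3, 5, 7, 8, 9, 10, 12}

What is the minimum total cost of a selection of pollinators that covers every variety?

Flint, Harbor together cover every variety (Flint ∪ Harbor = {1, 2, 3, 4, 5, 6, 7, 8, 9, 10, 11, 12}); total cost 3 + 3 = 6.
No covering selection has total cost below 6.

6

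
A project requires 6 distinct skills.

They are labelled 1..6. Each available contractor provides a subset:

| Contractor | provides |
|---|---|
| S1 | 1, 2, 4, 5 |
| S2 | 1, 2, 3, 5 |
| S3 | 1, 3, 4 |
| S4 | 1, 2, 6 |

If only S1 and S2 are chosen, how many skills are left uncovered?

Union of S1, S2 = {1, 2, 3, 4, 5}.
Not covered: 6 — 1 skill.

1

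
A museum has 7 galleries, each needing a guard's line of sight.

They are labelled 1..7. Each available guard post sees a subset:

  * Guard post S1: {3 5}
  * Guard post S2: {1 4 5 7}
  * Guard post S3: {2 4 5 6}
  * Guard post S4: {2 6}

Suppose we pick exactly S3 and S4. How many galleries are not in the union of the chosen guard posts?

Union of S3, S4 = {2, 4, 5, 6}.
Not covered: 1, 3, 7 — 3 galleries.

3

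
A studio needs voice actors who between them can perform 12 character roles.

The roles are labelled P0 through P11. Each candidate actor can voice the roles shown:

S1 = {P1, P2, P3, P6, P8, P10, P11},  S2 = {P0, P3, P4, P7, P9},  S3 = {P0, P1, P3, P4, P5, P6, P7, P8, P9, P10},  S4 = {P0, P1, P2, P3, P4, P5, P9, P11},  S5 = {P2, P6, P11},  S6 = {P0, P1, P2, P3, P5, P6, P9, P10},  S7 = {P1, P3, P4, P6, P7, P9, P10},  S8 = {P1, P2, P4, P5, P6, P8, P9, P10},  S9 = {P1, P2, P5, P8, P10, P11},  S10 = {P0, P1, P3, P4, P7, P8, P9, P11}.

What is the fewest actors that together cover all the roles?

S1 and S3 together: S1 ∪ S3 = {P0, P1, P2, P3, P4, P5, P6, P7, P8, P9, P10, P11} — every role is covered.
No single actor has all 12 roles (the largest, S3, has 10), so 2 is optimal.

2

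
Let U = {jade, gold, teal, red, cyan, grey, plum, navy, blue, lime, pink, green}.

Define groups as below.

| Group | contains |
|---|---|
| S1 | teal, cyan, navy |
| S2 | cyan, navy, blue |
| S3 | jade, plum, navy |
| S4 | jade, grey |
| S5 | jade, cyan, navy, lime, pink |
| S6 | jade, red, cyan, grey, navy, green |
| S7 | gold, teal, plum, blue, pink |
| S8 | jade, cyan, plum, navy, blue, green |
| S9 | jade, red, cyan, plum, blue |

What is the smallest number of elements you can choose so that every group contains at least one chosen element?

3

Take H = {jade, navy, pink}. Each listed group contains at least one of these, so H is a hitting set of size 3.
No choice of 2 elements meets every group, so 3 is the minimum.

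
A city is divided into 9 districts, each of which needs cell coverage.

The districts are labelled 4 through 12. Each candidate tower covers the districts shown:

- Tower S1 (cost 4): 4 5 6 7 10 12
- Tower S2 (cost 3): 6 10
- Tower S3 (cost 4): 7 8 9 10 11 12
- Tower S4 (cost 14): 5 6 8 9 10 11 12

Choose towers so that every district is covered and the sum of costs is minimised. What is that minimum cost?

S1, S3 together cover every district (S1 ∪ S3 = {4, 5, 6, 7, 8, 9, 10, 11, 12}); total cost 4 + 4 = 8.
No covering selection has total cost below 8.

8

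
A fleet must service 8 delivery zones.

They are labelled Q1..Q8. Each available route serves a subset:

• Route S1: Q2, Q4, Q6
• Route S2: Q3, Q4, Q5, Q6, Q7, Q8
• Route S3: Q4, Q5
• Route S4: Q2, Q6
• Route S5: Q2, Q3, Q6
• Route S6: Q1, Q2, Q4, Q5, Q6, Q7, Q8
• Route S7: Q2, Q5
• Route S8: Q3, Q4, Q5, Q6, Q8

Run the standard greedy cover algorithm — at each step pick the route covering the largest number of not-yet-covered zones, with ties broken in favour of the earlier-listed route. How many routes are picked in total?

2

Greedy: pick S6 (covers 7 new) → pick S2 (covers 1 new). Total picks: 2.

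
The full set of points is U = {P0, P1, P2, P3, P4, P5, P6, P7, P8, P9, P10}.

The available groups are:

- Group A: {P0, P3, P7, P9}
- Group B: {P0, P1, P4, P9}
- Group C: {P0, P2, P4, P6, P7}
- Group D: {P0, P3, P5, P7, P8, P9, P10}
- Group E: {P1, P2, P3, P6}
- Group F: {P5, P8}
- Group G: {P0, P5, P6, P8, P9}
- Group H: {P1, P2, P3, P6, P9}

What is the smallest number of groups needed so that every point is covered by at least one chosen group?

3

B and D and E together: B ∪ D ∪ E = {P0, P1, P2, P3, P4, P5, P6, P7, P8, P9, P10} — every point is covered.
Only D contains P10, so D is forced; the remaining 4 points need at least 2 more groups (each remaining group adds at most 3) — so at least 3 groups are needed, and 3 is optimal.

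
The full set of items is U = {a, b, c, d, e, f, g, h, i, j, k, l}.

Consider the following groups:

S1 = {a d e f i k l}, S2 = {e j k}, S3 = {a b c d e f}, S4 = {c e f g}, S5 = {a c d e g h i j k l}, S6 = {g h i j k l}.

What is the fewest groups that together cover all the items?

2

S3 and S5 together: S3 ∪ S5 = {a, b, c, d, e, f, g, h, i, j, k, l} — every item is covered.
No single group has all 12 items (the largest, S5, has 10), so 2 is optimal.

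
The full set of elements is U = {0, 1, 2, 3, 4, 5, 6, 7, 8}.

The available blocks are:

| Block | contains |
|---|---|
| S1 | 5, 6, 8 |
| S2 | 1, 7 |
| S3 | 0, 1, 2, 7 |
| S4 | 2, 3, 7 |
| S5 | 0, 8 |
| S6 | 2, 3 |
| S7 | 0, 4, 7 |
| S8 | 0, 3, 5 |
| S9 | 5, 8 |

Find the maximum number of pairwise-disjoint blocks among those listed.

3

S2, S6, S9 are pairwise disjoint (S2={1,7}; S6={2,3}; S9={5,8}).
Every remaining block overlaps one of these, and no 4 of the listed blocks are pairwise disjoint, so 3 is the maximum.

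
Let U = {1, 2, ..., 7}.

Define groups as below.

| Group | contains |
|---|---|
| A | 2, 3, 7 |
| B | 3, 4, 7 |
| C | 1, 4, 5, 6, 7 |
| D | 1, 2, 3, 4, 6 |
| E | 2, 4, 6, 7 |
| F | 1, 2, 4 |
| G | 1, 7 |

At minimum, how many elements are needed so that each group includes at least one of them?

Take H = {2, 7}. Each listed group contains at least one of these, so H is a hitting set of size 2.
No single element lies in every group, so at least 2 are needed and 2 is optimal.

2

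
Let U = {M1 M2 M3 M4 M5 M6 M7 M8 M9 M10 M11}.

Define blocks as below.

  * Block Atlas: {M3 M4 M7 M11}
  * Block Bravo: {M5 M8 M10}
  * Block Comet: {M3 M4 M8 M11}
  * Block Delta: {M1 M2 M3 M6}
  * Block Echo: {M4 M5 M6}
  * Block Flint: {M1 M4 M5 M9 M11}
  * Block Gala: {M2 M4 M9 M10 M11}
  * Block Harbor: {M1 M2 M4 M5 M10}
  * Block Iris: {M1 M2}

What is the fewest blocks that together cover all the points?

4

Take {Atlas, Bravo, Delta, Flint}. Their union is {M1, M2, M3, M4, M5, M6, M7, M8, M9, M10, M11}, which is all 11 points.
No 3 of the 9 blocks cover everything (all 84 combinations miss at least one point), so 4 is optimal.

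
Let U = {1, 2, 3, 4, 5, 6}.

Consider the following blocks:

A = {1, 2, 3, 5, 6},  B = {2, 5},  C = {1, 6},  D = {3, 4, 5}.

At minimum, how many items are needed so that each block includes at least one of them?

H = {5, 6} meets every block (each contains at least one member of H), and |H| = 2.
The blocks B, C are pairwise disjoint, so any hitting set needs a separate item for each — at least 2. Hence 2 is optimal.

2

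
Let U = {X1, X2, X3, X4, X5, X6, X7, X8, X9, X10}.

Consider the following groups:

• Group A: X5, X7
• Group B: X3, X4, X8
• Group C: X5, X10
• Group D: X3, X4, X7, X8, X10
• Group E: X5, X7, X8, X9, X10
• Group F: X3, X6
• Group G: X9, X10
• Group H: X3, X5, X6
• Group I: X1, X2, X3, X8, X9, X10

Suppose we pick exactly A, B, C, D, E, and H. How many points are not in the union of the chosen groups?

Union of A, B, C, D, E, H = {X3, X4, X5, X6, X7, X8, X9, X10}.
Not covered: X1, X2 — 2 points.

2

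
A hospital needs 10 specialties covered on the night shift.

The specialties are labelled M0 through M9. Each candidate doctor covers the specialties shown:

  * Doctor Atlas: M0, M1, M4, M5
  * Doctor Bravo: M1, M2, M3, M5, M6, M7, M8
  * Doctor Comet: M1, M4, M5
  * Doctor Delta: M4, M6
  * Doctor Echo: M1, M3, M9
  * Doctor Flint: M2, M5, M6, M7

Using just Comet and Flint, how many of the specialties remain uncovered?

4

Union of Comet, Flint = {M1, M2, M4, M5, M6, M7}.
Not covered: M0, M3, M8, M9 — 4 specialties.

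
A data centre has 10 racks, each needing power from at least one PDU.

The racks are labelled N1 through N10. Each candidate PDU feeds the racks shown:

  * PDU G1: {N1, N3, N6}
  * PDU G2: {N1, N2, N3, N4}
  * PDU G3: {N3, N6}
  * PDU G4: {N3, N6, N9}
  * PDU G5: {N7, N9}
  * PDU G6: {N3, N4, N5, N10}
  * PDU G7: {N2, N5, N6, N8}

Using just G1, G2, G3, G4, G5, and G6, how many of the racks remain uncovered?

Union of G1, G2, G3, G4, G5, G6 = {N1, N2, N3, N4, N5, N6, N7, N9, N10}.
Not covered: N8 — 1 rack.

1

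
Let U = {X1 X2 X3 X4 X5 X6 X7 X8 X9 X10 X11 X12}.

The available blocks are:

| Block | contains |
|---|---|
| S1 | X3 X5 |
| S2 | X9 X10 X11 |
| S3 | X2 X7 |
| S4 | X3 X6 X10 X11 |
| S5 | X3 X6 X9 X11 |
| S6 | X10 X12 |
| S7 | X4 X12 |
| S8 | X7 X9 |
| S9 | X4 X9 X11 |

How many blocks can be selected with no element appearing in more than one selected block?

4

S1, S3, S6, S9 are pairwise disjoint (S1={X3,X5}; S3={X2,X7}; S6={X10,X12}; S9={X4,X9,X11}).
Every remaining block overlaps one of these, and no 5 of the listed blocks are pairwise disjoint, so 4 is the maximum.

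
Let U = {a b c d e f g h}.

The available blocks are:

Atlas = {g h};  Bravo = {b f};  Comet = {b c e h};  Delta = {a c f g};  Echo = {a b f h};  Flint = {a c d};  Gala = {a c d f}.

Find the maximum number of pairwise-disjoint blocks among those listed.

Atlas, Bravo, Flint are pairwise disjoint (Atlas={g,h}; Bravo={b,f}; Flint={a,c,d}).
Every remaining block overlaps one of these, and no 4 of the listed blocks are pairwise disjoint, so 3 is the maximum.

3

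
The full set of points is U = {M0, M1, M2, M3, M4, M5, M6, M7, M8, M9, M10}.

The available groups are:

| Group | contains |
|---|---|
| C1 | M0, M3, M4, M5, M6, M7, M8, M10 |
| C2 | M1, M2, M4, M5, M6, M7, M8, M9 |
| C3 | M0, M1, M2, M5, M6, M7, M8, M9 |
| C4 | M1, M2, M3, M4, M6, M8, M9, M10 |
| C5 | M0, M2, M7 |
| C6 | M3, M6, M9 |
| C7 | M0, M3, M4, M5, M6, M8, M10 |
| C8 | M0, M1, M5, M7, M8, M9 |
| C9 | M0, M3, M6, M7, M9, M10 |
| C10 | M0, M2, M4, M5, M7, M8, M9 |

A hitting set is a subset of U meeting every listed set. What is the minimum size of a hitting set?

Take H = {M0, M9}. Each listed group contains at least one of these, so H is a hitting set of size 2.
The groups C5, C6 are pairwise disjoint, so any hitting set needs a separate point for each — at least 2. Hence 2 is optimal.

2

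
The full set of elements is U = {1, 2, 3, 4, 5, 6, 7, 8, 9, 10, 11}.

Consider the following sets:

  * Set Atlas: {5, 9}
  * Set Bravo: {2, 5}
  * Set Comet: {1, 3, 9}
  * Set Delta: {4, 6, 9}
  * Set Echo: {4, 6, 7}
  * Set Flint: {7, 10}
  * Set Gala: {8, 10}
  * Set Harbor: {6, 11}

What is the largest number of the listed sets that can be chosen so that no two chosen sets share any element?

4

Bravo, Comet, Gala, Harbor are pairwise disjoint (Bravo={2,5}; Comet={1,3,9}; Gala={8,10}; Harbor={6,11}).
Every remaining set overlaps one of these, and no 5 of the listed sets are pairwise disjoint, so 4 is the maximum.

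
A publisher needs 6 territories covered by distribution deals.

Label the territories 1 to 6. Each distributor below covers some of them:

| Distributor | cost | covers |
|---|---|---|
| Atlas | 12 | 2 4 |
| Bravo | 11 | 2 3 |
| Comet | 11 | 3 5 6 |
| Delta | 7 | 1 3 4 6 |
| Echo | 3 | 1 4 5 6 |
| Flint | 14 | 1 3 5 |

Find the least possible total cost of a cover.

Bravo, Echo together cover every territory (Bravo ∪ Echo = {1, 2, 3, 4, 5, 6}); total cost 11 + 3 = 14.
No covering selection has total cost below 14.

14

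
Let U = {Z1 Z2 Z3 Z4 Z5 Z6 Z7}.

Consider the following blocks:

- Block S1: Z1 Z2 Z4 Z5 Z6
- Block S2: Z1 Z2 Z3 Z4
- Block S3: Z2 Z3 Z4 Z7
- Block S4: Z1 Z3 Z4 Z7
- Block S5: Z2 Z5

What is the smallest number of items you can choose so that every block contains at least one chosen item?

Take H = {Z2, Z7}. Each listed block contains at least one of these, so H is a hitting set of size 2.
The blocks S4, S5 are pairwise disjoint, so any hitting set needs a separate item for each — at least 2. Hence 2 is optimal.

2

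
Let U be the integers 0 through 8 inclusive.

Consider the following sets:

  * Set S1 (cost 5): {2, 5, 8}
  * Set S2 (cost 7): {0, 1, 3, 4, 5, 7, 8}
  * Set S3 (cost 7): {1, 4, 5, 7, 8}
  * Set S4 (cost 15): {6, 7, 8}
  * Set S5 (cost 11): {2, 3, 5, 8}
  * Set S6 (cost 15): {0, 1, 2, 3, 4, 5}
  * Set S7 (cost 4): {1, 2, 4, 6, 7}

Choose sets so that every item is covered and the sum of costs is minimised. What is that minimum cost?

S2, S7 together cover every item (S2 ∪ S7 = {0, 1, 2, 3, 4, 5, 6, 7, 8}); total cost 7 + 4 = 11.
No covering selection has total cost below 11.

11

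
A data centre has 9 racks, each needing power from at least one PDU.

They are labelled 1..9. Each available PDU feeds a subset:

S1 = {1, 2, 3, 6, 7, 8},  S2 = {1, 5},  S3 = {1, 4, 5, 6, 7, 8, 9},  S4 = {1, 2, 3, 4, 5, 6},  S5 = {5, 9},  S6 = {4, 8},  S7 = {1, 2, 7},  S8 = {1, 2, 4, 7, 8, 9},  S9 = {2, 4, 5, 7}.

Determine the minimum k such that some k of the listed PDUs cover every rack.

S1 and S3 together: S1 ∪ S3 = {1, 2, 3, 4, 5, 6, 7, 8, 9} — every rack is covered.
No single PDU has all 9 racks (the largest, S3, has 7), so 2 is optimal.

2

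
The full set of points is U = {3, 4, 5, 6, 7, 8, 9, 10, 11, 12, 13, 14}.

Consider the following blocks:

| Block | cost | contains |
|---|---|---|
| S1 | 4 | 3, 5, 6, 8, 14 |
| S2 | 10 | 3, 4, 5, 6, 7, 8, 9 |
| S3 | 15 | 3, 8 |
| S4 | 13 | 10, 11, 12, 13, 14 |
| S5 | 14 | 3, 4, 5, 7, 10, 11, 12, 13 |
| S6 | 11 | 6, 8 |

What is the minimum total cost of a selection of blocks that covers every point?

23

S2, S4 together cover every point (S2 ∪ S4 = {3, 4, 5, 6, 7, 8, 9, 10, 11, 12, 13, 14}); total cost 10 + 13 = 23.
The greedy pick S1, S5, S2 costs 28; no covering selection beats 23.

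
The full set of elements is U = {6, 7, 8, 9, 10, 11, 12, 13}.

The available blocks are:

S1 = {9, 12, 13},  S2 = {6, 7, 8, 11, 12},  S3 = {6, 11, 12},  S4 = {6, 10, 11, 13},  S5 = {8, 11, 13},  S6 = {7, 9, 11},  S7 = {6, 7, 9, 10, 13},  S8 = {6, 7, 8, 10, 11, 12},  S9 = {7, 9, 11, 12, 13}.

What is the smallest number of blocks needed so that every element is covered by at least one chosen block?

Take {S8, S9}. Their union is {6, 7, 8, 9, 10, 11, 12, 13}, which is all 8 elements.
No single block has all 8 elements (the largest, S8, has 6), so 2 is optimal.

2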